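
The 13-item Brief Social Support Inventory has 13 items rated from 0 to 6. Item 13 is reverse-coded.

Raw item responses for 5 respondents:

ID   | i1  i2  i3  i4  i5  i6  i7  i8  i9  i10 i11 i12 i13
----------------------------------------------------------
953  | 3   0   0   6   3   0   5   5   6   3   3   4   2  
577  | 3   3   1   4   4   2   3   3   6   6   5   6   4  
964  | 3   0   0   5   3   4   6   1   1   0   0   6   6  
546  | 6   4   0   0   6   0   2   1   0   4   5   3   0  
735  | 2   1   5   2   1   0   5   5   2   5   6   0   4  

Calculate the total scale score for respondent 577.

Respondent 577 raw: 3, 3, 1, 4, 4, 2, 3, 3, 6, 6, 5, 6, 4.
Reverse-coded (on a 0–6 scale, reversed = 6 − raw):
  item 1: 3
  item 2: 3
  item 3: 1
  item 4: 4
  item 5: 4
  item 6: 2
  item 7: 3
  item 8: 3
  item 9: 6
  item 10: 6
  item 11: 5
  item 12: 6
  item 13: 6 − 4 = 2
Sum = 3 + 3 + 1 + 4 + 4 + 2 + 3 + 3 + 6 + 6 + 5 + 6 + 2 = 48

48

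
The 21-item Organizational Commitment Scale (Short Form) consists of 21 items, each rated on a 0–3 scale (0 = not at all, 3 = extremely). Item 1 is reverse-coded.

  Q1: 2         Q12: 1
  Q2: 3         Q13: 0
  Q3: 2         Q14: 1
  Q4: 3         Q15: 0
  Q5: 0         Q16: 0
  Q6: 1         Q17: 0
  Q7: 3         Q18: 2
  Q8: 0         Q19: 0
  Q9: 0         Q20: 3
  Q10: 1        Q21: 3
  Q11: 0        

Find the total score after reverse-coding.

24

Raw sum = 25. Reverse-coded items: 1; their raw sum = 2.
Each reversal replaces raw with 3 − raw, changing the total by 3 − 2·raw per item.
Total = 25 + 1·3 − 2·2 = 25 + 3 − 4 = 24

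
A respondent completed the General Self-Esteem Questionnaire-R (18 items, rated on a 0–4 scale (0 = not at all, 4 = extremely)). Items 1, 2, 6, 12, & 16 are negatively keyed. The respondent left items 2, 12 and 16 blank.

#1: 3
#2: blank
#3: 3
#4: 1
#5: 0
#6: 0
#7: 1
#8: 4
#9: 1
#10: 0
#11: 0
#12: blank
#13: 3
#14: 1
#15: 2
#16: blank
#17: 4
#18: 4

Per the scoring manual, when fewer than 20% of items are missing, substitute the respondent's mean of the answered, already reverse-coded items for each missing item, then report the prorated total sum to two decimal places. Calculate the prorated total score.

Reverse-coded (reversed = (0+4) − raw = 4 − raw):
  item 1: 4 − 3 = 1
  item 6: 4 − 0 = 4
Completed scored items (15 of 18): 1, 3, 1, 0, 4, 1, 4, 1, 0, 0, 3, 1, 2, 4, 4; sum = 29.
Person mean = 29 / 15 ≈ 1.9333
Prorated total = (29 / 15) × 18 = 34.80 (to 2 dp)

34.80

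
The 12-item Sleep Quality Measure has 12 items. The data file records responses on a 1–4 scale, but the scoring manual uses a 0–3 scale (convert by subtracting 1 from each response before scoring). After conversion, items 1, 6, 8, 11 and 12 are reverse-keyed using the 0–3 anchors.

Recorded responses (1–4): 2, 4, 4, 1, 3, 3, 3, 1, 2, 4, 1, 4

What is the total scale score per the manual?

23

Convert to 0–3: 1, 3, 3, 0, 2, 2, 2, 0, 1, 3, 0, 3
Reverse-coded (reversed = (0+3) − raw = 3 − raw):
  item 1: 3 − 1 = 2
  item 6: 3 − 2 = 1
  item 8: 3 − 0 = 3
  item 11: 3 − 0 = 3
  item 12: 3 − 3 = 0
Scored: 2, 3, 3, 0, 2, 1, 2, 3, 1, 3, 3, 0
Total = 23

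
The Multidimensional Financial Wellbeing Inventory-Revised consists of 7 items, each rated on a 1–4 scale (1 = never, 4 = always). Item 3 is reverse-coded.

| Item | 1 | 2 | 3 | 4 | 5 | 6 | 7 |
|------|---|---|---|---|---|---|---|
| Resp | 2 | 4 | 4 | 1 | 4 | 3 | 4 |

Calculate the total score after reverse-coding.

19

Reverse-coded items (on a 1–4 scale, reversed = 5 − raw):
  item 3: 5 − 4 = 1
Scored items: 2, 4, 1, 1, 4, 3, 4
Total = 2 + 4 + 1 + 1 + 4 + 3 + 4 = 19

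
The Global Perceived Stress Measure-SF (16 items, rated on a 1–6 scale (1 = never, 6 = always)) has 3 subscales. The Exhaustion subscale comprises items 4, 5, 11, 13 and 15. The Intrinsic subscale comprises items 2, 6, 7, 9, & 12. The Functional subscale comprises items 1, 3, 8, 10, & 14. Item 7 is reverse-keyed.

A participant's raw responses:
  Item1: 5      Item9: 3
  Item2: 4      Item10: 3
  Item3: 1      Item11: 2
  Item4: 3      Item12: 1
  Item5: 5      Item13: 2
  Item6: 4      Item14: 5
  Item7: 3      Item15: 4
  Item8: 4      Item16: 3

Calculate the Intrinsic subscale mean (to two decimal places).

Intrinsic items: 2, 6, 7, 9, 12.
Of these, item 7 is reverse-keyed; reverse-coded value = 7 − response.
  item 2: 4
  item 6: 4
  item 7: 7 − 3 = 4
  item 9: 3
  item 12: 1
Sum = 4 + 4 + 4 + 3 + 1 = 16
Mean = 16 / 5 = 3.20

3.20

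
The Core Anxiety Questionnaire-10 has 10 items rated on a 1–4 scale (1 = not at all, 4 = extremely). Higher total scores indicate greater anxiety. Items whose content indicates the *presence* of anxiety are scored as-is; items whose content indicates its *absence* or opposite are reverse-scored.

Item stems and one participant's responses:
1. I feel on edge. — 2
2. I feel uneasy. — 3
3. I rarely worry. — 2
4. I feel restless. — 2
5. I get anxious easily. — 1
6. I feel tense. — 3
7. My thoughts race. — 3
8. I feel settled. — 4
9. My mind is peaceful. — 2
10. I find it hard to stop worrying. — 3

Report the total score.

Items 3, 8, 9 describe the absence/opposite of anxiety → reverse-score.
reversed = (1+4) − raw = 5 − raw.
  item 1: 2
  item 2: 3
  item 3: 5 − 2 = 3
  item 4: 2
  item 5: 1
  item 6: 3
  item 7: 3
  item 8: 5 − 4 = 1
  item 9: 5 − 2 = 3
  item 10: 3
Total = 2 + 3 + 3 + 2 + 1 + 3 + 3 + 1 + 3 + 3 = 24

24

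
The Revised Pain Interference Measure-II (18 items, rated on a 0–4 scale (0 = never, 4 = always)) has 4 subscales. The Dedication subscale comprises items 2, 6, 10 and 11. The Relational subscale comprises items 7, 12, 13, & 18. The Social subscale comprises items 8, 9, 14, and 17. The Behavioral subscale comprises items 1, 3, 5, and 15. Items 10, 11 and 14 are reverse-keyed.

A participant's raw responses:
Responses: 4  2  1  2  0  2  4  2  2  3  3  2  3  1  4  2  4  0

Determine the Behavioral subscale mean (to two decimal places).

Behavioral items: 1, 3, 5, 15.
  item 1: 4
  item 3: 1
  item 5: 0
  item 15: 4
Sum = 4 + 1 + 0 + 4 = 9
Mean = 9 / 4 = 2.25

2.25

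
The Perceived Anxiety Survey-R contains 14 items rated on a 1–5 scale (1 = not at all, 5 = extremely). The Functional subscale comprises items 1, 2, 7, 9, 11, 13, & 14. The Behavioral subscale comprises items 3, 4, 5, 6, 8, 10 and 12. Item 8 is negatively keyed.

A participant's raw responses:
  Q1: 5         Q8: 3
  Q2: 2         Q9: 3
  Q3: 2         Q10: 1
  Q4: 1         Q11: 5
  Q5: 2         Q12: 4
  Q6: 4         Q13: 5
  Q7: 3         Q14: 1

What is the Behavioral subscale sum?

17

Behavioral items: 3, 4, 5, 6, 8, 10, 12.
Of these, item 8 is negatively keyed; on a 1–5 scale, reversed = 6 − raw.
  item 3: 2
  item 4: 1
  item 5: 2
  item 6: 4
  item 8: 6 − 3 = 3
  item 10: 1
  item 12: 4
Sum = 2 + 1 + 2 + 4 + 3 + 1 + 4 = 17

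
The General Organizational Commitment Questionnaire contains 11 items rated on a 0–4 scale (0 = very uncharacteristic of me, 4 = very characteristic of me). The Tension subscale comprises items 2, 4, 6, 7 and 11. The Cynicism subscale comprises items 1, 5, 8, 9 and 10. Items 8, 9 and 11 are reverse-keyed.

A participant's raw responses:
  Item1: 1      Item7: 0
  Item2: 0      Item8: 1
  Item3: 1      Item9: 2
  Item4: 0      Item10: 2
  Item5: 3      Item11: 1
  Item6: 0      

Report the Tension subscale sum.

Tension items: 2, 4, 6, 7, 11.
Of these, item 11 is reverse-keyed; reversed = (0+4) − raw = 4 − raw.
  item 2: 0
  item 4: 0
  item 6: 0
  item 7: 0
  item 11: 4 − 1 = 3
Sum = 0 + 0 + 0 + 0 + 3 = 3

3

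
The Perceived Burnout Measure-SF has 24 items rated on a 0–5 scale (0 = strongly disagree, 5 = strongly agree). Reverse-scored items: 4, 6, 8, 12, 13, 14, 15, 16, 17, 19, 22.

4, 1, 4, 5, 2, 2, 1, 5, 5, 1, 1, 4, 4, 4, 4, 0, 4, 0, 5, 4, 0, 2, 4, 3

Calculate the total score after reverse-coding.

46

Reversing items 4, 6, 8, 12, 13, 14, 15, 16, 17, 19 and 22 with 5 − raw:
Total = 4 + 1 + 4 + (5−5) + 2 + (5−2) + 1 + (5−5) + 5 + 1 + 1 + (5−4) + (5−4) + (5−4) + (5−4) + (5−0) + (5−4) + 0 + (5−5) + 4 + 0 + (5−2) + 4 + 3
      = 4 + 1 + 4 + 0 + 2 + 3 + 1 + 0 + 5 + 1 + 1 + 1 + 1 + 1 + 1 + 5 + 1 + 0 + 0 + 4 + 0 + 3 + 4 + 3 = 46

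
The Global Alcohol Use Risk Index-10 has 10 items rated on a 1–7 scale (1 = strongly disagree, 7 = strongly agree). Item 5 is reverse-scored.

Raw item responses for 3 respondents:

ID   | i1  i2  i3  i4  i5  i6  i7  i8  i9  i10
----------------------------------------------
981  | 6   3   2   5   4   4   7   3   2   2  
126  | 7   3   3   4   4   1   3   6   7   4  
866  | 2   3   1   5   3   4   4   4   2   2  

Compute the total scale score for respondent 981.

38

Respondent 981 raw: 6, 3, 2, 5, 4, 4, 7, 3, 2, 2.
Reverse-coded (reversed = (1+7) − raw = 8 − raw):
  item 1: 6
  item 2: 3
  item 3: 2
  item 4: 5
  item 5: 8 − 4 = 4
  item 6: 4
  item 7: 7
  item 8: 3
  item 9: 2
  item 10: 2
Sum = 6 + 3 + 2 + 5 + 4 + 4 + 7 + 3 + 2 + 2 = 38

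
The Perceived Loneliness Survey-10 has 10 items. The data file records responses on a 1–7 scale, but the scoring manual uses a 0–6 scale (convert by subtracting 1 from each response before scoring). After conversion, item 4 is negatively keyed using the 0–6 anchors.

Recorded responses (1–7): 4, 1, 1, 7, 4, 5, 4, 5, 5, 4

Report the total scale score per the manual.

Convert to 0–6: 3, 0, 0, 6, 3, 4, 3, 4, 4, 3
Reverse-coded (on a 0–6 scale, reversed = 6 − raw):
  item 4: 6 − 6 = 0
Scored: 3, 0, 0, 0, 3, 4, 3, 4, 4, 3
Total = 24

24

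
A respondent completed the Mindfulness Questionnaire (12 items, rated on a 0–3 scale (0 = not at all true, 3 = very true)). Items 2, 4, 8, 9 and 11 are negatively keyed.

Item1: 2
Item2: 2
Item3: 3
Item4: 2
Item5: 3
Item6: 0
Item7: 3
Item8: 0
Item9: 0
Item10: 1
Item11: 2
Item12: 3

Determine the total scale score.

Negatively keyed items use 3 − raw:
  item 2: 3 − 2 = 1
  item 4: 3 − 2 = 1
  item 8: 3 − 0 = 3
  item 9: 3 − 0 = 3
  item 11: 3 − 2 = 1
Scored items: 2, 1, 3, 1, 3, 0, 3, 3, 3, 1, 1, 3
Total = 2 + 1 + 3 + 1 + 3 + 0 + 3 + 3 + 3 + 1 + 1 + 3 = 24

24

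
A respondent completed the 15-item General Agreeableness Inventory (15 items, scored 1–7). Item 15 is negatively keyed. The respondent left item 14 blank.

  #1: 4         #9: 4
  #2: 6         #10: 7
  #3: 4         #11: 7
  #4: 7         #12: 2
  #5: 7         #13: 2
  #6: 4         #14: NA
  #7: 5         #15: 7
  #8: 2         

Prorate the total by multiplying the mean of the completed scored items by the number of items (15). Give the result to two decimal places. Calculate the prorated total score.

66.43

Reverse-coded (on a 1–7 scale, reversed = 8 − raw):
  item 15: 8 − 7 = 1
Completed scored items (14 of 15): 4, 6, 4, 7, 7, 4, 5, 2, 4, 7, 7, 2, 2, 1; sum = 62.
Person mean = 62 / 14 ≈ 4.4286
Prorated total = (62 / 14) × 15 = 66.43 (to 2 dp)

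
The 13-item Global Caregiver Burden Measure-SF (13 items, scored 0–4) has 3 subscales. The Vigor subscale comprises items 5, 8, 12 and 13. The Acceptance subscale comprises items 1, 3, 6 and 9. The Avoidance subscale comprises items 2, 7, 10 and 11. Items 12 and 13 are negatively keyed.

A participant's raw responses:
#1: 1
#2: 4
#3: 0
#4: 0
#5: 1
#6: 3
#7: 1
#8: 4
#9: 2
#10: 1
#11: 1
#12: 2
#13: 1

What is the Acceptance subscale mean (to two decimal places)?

1.50

Acceptance items: 1, 3, 6, 9.
  item 1: 1
  item 3: 0
  item 6: 3
  item 9: 2
Sum = 1 + 0 + 3 + 2 = 6
Mean = 6 / 4 = 1.50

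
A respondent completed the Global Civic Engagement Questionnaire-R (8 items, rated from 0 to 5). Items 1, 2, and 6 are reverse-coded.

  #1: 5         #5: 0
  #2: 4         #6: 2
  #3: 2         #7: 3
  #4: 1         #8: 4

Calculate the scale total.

14

Reverse-coded items use 5 − raw:
  item 1: 5 − 5 = 0
  item 2: 5 − 4 = 1
  item 6: 5 − 2 = 3
Scored items: 0, 1, 2, 1, 0, 3, 3, 4
Total = 0 + 1 + 2 + 1 + 0 + 3 + 3 + 4 = 14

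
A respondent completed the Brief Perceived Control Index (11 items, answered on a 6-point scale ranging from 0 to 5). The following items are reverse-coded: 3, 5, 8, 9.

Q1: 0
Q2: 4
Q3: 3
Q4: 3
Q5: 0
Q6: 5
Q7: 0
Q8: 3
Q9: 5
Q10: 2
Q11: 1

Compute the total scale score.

24

Raw sum = 26. Reverse-coded items: 3, 5, 8, 9; their raw sum = 11.
Each reversal replaces raw with 5 − raw, changing the total by 5 − 2·raw per item.
Total = 26 + 4·5 − 2·11 = 26 + 20 − 22 = 24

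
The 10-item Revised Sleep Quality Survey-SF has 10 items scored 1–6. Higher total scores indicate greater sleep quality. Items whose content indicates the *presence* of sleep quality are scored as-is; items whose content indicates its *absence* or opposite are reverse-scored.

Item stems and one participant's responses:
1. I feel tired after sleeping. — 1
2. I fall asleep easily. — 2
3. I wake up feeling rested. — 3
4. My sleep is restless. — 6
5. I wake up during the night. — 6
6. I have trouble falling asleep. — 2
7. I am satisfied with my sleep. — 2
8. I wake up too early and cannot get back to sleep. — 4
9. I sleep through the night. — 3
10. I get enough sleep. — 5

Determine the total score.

31

Items 1, 4, 5, 6, 8 describe the absence/opposite of sleep quality → reverse-score.
reversed = (1+6) − raw = 7 − raw.
  item 1: 7 − 1 = 6
  item 2: 2
  item 3: 3
  item 4: 7 − 6 = 1
  item 5: 7 − 6 = 1
  item 6: 7 − 2 = 5
  item 7: 2
  item 8: 7 − 4 = 3
  item 9: 3
  item 10: 5
Total = 6 + 2 + 3 + 1 + 1 + 5 + 2 + 3 + 3 + 5 = 31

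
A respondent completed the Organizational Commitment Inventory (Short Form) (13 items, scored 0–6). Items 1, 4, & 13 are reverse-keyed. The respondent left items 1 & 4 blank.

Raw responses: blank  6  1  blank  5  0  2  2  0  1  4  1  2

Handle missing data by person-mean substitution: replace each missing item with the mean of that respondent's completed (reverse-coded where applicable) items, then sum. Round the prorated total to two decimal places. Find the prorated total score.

Reverse-coded (reversed = (0+6) − raw = 6 − raw):
  item 13: 6 − 2 = 4
Completed scored items (11 of 13): 6, 1, 5, 0, 2, 2, 0, 1, 4, 1, 4; sum = 26.
Person mean = 26 / 11 ≈ 2.3636
Prorated total = (26 / 11) × 13 = 30.73 (to 2 dp)

30.73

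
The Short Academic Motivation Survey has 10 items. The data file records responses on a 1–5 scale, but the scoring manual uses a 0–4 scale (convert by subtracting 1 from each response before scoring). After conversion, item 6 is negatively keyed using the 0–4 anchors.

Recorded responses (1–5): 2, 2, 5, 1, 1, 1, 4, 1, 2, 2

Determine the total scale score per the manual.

15

Convert to 0–4: 1, 1, 4, 0, 0, 0, 3, 0, 1, 1
Reverse-coded (on a 0–4 scale, reversed = 4 − raw):
  item 6: 4 − 0 = 4
Scored: 1, 1, 4, 0, 0, 4, 3, 0, 1, 1
Total = 15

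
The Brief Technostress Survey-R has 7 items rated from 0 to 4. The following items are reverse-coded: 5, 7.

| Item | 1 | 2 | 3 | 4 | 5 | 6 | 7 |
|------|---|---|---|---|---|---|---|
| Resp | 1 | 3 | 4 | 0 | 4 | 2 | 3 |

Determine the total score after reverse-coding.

11

Raw sum = 17. Reverse-coded items: 5, 7; their raw sum = 7.
Each reversal replaces raw with 4 − raw, changing the total by 4 − 2·raw per item.
Total = 17 + 2·4 − 2·7 = 17 + 8 − 14 = 11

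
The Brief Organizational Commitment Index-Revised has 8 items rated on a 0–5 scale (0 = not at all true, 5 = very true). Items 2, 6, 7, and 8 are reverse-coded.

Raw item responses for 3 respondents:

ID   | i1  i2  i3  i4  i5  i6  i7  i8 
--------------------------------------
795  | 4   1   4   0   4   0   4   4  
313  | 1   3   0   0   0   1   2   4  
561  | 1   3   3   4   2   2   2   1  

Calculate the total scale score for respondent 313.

11

Respondent 313 raw: 1, 3, 0, 0, 0, 1, 2, 4.
Reverse-coded (reversed = (0+5) − raw = 5 − raw):
  item 1: 1
  item 2: 5 − 3 = 2
  item 3: 0
  item 4: 0
  item 5: 0
  item 6: 5 − 1 = 4
  item 7: 5 − 2 = 3
  item 8: 5 − 4 = 1
Sum = 1 + 2 + 0 + 0 + 0 + 4 + 3 + 1 = 11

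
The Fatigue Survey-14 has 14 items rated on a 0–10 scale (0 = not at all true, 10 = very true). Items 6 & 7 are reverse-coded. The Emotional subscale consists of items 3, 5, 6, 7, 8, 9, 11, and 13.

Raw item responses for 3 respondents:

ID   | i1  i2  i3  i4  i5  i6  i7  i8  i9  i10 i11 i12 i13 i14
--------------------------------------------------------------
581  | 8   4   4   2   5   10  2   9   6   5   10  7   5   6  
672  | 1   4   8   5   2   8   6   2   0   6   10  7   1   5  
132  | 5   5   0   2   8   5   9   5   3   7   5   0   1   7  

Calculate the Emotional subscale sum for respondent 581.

47

Respondent 581 raw: 8, 4, 4, 2, 5, 10, 2, 9, 6, 5, 10, 7, 5, 6.
Emotional items: 3, 5, 6, 7, 8, 9, 11, 13.
Reverse-coded (reversed = (0+10) − raw = 10 − raw):
  item 3: 4
  item 5: 5
  item 6: 10 − 10 = 0
  item 7: 10 − 2 = 8
  item 8: 9
  item 9: 6
  item 11: 10
  item 13: 5
Sum = 4 + 5 + 0 + 8 + 9 + 6 + 10 + 5 = 47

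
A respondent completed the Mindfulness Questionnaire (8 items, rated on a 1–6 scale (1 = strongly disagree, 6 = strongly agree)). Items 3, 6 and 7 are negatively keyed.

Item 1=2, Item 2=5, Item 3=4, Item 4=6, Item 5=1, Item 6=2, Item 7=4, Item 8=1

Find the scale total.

26

Raw sum = 25. Negatively keyed items: 3, 6, 7; their raw sum = 10.
Each reversal replaces raw with 7 − raw, changing the total by 7 − 2·raw per item.
Total = 25 + 3·7 − 2·10 = 25 + 21 − 20 = 26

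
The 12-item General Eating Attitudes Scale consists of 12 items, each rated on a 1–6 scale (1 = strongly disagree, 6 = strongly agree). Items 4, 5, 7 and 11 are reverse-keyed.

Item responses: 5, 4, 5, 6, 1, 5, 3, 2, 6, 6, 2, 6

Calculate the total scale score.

55

Reverse-keyed items use 7 − raw:
  item 4: 7 − 6 = 1
  item 5: 7 − 1 = 6
  item 7: 7 − 3 = 4
  item 11: 7 − 2 = 5
Scored responses: 5, 4, 5, 1, 6, 5, 4, 2, 6, 6, 5, 6
Total = 5 + 4 + 5 + 1 + 6 + 5 + 4 + 2 + 6 + 6 + 5 + 6 = 55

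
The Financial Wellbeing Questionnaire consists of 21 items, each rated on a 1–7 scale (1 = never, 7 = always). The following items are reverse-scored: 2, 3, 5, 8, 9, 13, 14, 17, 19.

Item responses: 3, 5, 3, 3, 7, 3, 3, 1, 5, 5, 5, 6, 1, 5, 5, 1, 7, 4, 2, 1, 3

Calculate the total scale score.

Raw sum = 78. Reverse-scored items: 2, 3, 5, 8, 9, 13, 14, 17, 19; their raw sum = 36.
Each reversal replaces raw with 8 − raw, changing the total by 8 − 2·raw per item.
Total = 78 + 9·8 − 2·36 = 78 + 72 − 72 = 78

78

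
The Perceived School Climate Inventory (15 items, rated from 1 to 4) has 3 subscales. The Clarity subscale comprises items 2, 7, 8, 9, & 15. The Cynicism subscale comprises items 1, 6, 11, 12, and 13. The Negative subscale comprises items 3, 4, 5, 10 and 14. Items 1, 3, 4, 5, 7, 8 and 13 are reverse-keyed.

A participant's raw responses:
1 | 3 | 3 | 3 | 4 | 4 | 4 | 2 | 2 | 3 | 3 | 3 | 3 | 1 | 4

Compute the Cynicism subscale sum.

16

Cynicism items: 1, 6, 11, 12, 13.
Of these, items 1 & 13 are reverse-keyed; on a 1–4 scale, reversed = 5 − raw.
  item 1: 5 − 1 = 4
  item 6: 4
  item 11: 3
  item 12: 3
  item 13: 5 − 3 = 2
Sum = 4 + 4 + 3 + 3 + 2 = 16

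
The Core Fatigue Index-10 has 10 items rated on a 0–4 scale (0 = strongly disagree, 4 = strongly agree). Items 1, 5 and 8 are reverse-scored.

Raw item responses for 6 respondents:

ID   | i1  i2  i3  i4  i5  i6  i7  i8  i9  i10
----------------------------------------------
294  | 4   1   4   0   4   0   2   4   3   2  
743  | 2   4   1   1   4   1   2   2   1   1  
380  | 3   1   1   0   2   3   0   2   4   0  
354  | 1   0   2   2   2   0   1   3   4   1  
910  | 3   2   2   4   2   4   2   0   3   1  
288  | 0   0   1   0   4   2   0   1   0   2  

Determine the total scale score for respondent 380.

14

Respondent 380 raw: 3, 1, 1, 0, 2, 3, 0, 2, 4, 0.
Reverse-coded (reversed = (0+4) − raw = 4 − raw):
  item 1: 4 − 3 = 1
  item 2: 1
  item 3: 1
  item 4: 0
  item 5: 4 − 2 = 2
  item 6: 3
  item 7: 0
  item 8: 4 − 2 = 2
  item 9: 4
  item 10: 0
Sum = 1 + 1 + 1 + 0 + 2 + 3 + 0 + 2 + 4 + 0 = 14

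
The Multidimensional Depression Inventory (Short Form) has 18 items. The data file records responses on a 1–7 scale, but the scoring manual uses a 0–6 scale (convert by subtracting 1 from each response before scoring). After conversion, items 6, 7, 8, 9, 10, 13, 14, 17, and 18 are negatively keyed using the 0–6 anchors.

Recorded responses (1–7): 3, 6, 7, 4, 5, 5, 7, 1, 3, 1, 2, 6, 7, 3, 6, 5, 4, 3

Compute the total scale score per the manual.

64

Convert to 0–6: 2, 5, 6, 3, 4, 4, 6, 0, 2, 0, 1, 5, 6, 2, 5, 4, 3, 2
Reverse-coded (reversed = (0+6) − raw = 6 − raw):
  item 6: 6 − 4 = 2
  item 7: 6 − 6 = 0
  item 8: 6 − 0 = 6
  item 9: 6 − 2 = 4
  item 10: 6 − 0 = 6
  item 13: 6 − 6 = 0
  item 14: 6 − 2 = 4
  item 17: 6 − 3 = 3
  item 18: 6 − 2 = 4
Scored: 2, 5, 6, 3, 4, 2, 0, 6, 4, 6, 1, 5, 0, 4, 5, 4, 3, 4
Total = 64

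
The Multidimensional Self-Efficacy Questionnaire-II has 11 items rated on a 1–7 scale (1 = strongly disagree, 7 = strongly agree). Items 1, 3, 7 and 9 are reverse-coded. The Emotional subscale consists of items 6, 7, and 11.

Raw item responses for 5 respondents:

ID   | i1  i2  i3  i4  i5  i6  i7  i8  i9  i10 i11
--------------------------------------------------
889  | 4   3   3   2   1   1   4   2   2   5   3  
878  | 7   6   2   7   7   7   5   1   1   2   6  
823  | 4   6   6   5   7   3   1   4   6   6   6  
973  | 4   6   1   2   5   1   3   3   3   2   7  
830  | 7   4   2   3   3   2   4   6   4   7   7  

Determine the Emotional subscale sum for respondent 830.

Respondent 830 raw: 7, 4, 2, 3, 3, 2, 4, 6, 4, 7, 7.
Emotional items: 6, 7, 11.
Reverse-coded (reversed = (1+7) − raw = 8 − raw):
  item 6: 2
  item 7: 8 − 4 = 4
  item 11: 7
Sum = 2 + 4 + 7 = 13

13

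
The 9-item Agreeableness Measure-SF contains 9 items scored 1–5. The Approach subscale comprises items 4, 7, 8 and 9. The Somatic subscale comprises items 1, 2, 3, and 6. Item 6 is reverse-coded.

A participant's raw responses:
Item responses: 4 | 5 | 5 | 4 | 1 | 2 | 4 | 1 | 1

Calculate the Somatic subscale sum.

Somatic items: 1, 2, 3, 6.
Of these, item 6 is reverse-coded; on a 1–5 scale, reversed = 6 − raw.
  item 1: 4
  item 2: 5
  item 3: 5
  item 6: 6 − 2 = 4
Sum = 4 + 5 + 5 + 4 = 18

18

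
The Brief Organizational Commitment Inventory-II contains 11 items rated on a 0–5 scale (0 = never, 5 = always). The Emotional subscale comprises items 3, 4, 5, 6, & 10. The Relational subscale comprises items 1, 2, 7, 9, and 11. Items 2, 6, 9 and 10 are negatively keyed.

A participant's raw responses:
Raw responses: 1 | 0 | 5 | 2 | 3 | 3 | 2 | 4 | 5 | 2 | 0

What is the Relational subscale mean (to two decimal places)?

Relational items: 1, 2, 7, 9, 11.
Of these, items 2 and 9 are negatively keyed; on a 0–5 scale, reversed = 5 − raw.
  item 1: 1
  item 2: 5 − 0 = 5
  item 7: 2
  item 9: 5 − 5 = 0
  item 11: 0
Sum = 1 + 5 + 2 + 0 + 0 = 8
Mean = 8 / 5 = 1.60

1.60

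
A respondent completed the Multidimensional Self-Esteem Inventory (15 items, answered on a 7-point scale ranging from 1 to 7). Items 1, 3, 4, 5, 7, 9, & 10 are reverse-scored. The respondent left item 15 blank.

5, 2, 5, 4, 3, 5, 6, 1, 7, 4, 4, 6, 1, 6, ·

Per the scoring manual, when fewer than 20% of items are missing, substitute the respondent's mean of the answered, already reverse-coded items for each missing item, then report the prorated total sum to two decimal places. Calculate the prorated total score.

Reverse-coded (reverse-coded value = 8 − response):
  item 1: 8 − 5 = 3
  item 3: 8 − 5 = 3
  item 4: 8 − 4 = 4
  item 5: 8 − 3 = 5
  item 7: 8 − 6 = 2
  item 9: 8 − 7 = 1
  item 10: 8 − 4 = 4
Completed scored items (14 of 15): 3, 2, 3, 4, 5, 5, 2, 1, 1, 4, 4, 6, 1, 6; sum = 47.
Person mean = 47 / 14 ≈ 3.3571
Prorated total = (47 / 14) × 15 = 50.36 (to 2 dp)

50.36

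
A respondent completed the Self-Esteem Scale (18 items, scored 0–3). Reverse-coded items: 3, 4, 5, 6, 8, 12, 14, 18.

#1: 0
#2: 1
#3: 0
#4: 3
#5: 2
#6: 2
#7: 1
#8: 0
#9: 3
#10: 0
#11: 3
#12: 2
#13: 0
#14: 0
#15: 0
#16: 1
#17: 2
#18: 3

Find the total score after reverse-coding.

Reverse-coded items (reverse-coded value = 3 − response):
  item 3: 3 − 0 = 3
  item 4: 3 − 3 = 0
  item 5: 3 − 2 = 1
  item 6: 3 − 2 = 1
  item 8: 3 − 0 = 3
  item 12: 3 − 2 = 1
  item 14: 3 − 0 = 3
  item 18: 3 − 3 = 0
Scored responses: 0, 1, 3, 0, 1, 1, 1, 3, 3, 0, 3, 1, 0, 3, 0, 1, 2, 0
Total = 0 + 1 + 3 + 0 + 1 + 1 + 1 + 3 + 3 + 0 + 3 + 1 + 0 + 3 + 0 + 1 + 2 + 0 = 23

23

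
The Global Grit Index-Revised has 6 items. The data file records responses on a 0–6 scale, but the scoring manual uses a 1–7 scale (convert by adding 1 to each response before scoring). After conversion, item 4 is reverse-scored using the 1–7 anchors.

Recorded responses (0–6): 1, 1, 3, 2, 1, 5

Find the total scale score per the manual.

21

Convert to 1–7: 2, 2, 4, 3, 2, 6
Reverse-coded (on a 1–7 scale, reversed = 8 − raw):
  item 4: 8 − 3 = 5
Scored: 2, 2, 4, 5, 2, 6
Total = 21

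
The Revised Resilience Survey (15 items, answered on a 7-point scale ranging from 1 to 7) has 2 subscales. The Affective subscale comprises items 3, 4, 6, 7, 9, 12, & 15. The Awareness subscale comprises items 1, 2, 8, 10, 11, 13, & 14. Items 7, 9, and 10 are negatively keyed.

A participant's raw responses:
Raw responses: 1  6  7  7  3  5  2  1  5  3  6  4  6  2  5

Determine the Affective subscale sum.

Affective items: 3, 4, 6, 7, 9, 12, 15.
Of these, items 7 and 9 are negatively keyed; reverse-coded value = 8 − response.
  item 3: 7
  item 4: 7
  item 6: 5
  item 7: 8 − 2 = 6
  item 9: 8 − 5 = 3
  item 12: 4
  item 15: 5
Sum = 7 + 7 + 5 + 6 + 3 + 4 + 5 = 37

37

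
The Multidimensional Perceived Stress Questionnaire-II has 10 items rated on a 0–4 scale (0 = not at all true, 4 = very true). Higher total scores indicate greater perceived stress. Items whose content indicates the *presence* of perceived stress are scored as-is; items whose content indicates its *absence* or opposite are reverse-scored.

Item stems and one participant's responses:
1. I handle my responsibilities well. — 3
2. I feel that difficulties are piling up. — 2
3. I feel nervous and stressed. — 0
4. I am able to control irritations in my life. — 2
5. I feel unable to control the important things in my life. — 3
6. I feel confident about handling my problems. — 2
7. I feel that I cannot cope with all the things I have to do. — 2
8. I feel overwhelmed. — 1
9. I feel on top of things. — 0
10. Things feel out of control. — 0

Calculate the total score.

17

Items 1, 4, 6, 9 describe the absence/opposite of perceived stress → reverse-score.
reversed = (0+4) − raw = 4 − raw.
  item 1: 4 − 3 = 1
  item 2: 2
  item 3: 0
  item 4: 4 − 2 = 2
  item 5: 3
  item 6: 4 − 2 = 2
  item 7: 2
  item 8: 1
  item 9: 4 − 0 = 4
  item 10: 0
Total = 1 + 2 + 0 + 2 + 3 + 2 + 2 + 1 + 4 + 0 = 17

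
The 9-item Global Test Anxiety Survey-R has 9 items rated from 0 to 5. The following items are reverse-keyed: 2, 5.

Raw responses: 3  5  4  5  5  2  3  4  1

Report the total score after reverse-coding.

Reversing items 2 & 5 with 5 − raw:
Total = 3 + (5−5) + 4 + 5 + (5−5) + 2 + 3 + 4 + 1
      = 3 + 0 + 4 + 5 + 0 + 2 + 3 + 4 + 1 = 22

22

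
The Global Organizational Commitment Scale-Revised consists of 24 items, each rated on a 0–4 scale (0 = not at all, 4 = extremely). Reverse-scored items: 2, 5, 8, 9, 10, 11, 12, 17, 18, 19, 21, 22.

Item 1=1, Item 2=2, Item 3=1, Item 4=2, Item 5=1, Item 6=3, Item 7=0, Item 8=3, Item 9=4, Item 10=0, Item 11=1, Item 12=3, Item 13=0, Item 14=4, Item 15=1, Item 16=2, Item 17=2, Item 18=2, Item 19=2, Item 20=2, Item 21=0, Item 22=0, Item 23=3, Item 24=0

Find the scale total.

47

Reverse-coded items (reversed = (0+4) − raw = 4 − raw):
  item 2: 4 − 2 = 2
  item 5: 4 − 1 = 3
  item 8: 4 − 3 = 1
  item 9: 4 − 4 = 0
  item 10: 4 − 0 = 4
  item 11: 4 − 1 = 3
  item 12: 4 − 3 = 1
  item 17: 4 − 2 = 2
  item 18: 4 − 2 = 2
  item 19: 4 − 2 = 2
  item 21: 4 − 0 = 4
  item 22: 4 − 0 = 4
Scored items: 1, 2, 1, 2, 3, 3, 0, 1, 0, 4, 3, 1, 0, 4, 1, 2, 2, 2, 2, 2, 4, 4, 3, 0
Total = 1 + 2 + 1 + 2 + 3 + 3 + 0 + 1 + 0 + 4 + 3 + 1 + 0 + 4 + 1 + 2 + 2 + 2 + 2 + 2 + 4 + 4 + 3 + 0 = 47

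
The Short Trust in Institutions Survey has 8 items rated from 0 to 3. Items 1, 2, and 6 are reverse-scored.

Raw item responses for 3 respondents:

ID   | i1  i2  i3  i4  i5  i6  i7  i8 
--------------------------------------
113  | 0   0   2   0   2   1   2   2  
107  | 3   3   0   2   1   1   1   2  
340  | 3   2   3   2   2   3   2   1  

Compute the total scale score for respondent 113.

Respondent 113 raw: 0, 0, 2, 0, 2, 1, 2, 2.
Reverse-coded (reversed = (0+3) − raw = 3 − raw):
  item 1: 3 − 0 = 3
  item 2: 3 − 0 = 3
  item 3: 2
  item 4: 0
  item 5: 2
  item 6: 3 − 1 = 2
  item 7: 2
  item 8: 2
Sum = 3 + 3 + 2 + 0 + 2 + 2 + 2 + 2 = 16

16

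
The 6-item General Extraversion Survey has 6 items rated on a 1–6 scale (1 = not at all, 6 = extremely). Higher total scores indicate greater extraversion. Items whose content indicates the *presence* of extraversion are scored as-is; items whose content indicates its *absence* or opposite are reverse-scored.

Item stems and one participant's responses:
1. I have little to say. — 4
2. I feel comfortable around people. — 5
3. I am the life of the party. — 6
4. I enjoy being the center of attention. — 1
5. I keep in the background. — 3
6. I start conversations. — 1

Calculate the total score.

20

Items 1, 5 describe the absence/opposite of extraversion → reverse-score.
on a 1–6 scale, reversed = 7 − raw.
  item 1: 7 − 4 = 3
  item 2: 5
  item 3: 6
  item 4: 1
  item 5: 7 − 3 = 4
  item 6: 1
Total = 3 + 5 + 6 + 1 + 4 + 1 = 20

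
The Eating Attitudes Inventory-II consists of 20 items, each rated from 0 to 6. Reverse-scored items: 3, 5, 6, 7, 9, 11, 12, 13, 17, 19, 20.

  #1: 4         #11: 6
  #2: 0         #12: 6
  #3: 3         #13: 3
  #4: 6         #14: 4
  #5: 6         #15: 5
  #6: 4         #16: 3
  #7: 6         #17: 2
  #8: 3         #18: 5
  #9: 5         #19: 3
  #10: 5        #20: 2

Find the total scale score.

55

Raw sum = 81. Reverse-scored items: 3, 5, 6, 7, 9, 11, 12, 13, 17, 19, 20; their raw sum = 46.
Each reversal replaces raw with 6 − raw, changing the total by 6 − 2·raw per item.
Total = 81 + 11·6 − 2·46 = 81 + 66 − 92 = 55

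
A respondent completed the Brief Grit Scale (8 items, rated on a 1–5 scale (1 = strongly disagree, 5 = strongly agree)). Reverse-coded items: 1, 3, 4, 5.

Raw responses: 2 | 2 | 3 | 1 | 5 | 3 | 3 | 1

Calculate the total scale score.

Raw sum = 20. Reverse-coded items: 1, 3, 4, 5; their raw sum = 11.
Each reversal replaces raw with 6 − raw, changing the total by 6 − 2·raw per item.
Total = 20 + 4·6 − 2·11 = 20 + 24 − 22 = 22

22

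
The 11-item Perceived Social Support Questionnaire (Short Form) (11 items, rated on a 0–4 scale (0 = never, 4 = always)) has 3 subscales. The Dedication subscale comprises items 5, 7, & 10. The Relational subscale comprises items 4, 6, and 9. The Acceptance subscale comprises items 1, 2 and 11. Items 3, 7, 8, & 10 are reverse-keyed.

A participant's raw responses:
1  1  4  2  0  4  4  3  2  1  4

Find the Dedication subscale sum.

Dedication items: 5, 7, 10.
Of these, items 7 and 10 are reverse-keyed; reversed = (0+4) − raw = 4 − raw.
  item 5: 0
  item 7: 4 − 4 = 0
  item 10: 4 − 1 = 3
Sum = 0 + 0 + 3 = 3

3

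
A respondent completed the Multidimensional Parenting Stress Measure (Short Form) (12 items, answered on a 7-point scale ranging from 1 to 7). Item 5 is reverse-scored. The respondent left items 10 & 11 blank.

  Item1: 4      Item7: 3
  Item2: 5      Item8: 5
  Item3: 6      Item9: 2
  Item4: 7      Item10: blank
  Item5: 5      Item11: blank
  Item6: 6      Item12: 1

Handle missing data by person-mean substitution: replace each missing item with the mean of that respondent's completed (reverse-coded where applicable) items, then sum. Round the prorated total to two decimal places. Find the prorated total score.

Reverse-coded (on a 1–7 scale, reversed = 8 − raw):
  item 5: 8 − 5 = 3
Completed scored items (10 of 12): 4, 5, 6, 7, 3, 6, 3, 5, 2, 1; sum = 42.
Person mean = 42 / 10 ≈ 4.2000
Prorated total = (42 / 10) × 12 = 50.40 (to 2 dp)

50.40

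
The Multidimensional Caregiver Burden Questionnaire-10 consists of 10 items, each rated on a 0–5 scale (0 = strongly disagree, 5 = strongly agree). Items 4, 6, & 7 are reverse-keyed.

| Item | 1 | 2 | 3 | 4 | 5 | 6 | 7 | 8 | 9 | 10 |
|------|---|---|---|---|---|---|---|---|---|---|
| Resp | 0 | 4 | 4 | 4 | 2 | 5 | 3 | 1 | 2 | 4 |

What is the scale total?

20

Raw sum = 29. Reverse-keyed items: 4, 6, 7; their raw sum = 12.
Each reversal replaces raw with 5 − raw, changing the total by 5 − 2·raw per item.
Total = 29 + 3·5 − 2·12 = 29 + 15 − 24 = 20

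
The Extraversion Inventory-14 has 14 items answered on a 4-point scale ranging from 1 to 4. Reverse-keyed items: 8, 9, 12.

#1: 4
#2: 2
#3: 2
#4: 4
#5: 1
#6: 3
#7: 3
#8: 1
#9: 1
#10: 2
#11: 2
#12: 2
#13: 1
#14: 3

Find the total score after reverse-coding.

38

Reverse-keyed items use 5 − raw:
  item 8: 5 − 1 = 4
  item 9: 5 − 1 = 4
  item 12: 5 − 2 = 3
Scored items: 4, 2, 2, 4, 1, 3, 3, 4, 4, 2, 2, 3, 1, 3
Total = 4 + 2 + 2 + 4 + 1 + 3 + 3 + 4 + 4 + 2 + 2 + 3 + 1 + 3 = 38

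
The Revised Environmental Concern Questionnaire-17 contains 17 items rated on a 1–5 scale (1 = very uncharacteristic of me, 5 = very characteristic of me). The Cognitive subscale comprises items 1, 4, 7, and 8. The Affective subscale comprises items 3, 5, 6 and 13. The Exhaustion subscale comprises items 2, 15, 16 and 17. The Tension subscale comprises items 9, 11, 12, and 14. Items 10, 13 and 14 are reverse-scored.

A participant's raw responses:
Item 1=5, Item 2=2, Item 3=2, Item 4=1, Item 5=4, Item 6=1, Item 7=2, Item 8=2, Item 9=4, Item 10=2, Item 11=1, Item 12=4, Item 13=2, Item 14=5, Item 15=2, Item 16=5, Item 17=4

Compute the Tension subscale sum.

Tension items: 9, 11, 12, 14.
Of these, item 14 is reverse-scored; reversed = (1+5) − raw = 6 − raw.
  item 9: 4
  item 11: 1
  item 12: 4
  item 14: 6 − 5 = 1
Sum = 4 + 1 + 4 + 1 = 10

10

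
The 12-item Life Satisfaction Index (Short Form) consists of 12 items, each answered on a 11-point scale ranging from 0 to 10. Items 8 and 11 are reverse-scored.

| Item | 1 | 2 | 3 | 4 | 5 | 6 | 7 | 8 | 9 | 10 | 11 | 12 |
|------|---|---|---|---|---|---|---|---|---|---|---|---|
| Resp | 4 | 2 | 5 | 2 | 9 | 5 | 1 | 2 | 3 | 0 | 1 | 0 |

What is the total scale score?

48

Reverse-coded items (reversed = (0+10) − raw = 10 − raw):
  item 8: 10 − 2 = 8
  item 11: 10 − 1 = 9
Scored responses: 4, 2, 5, 2, 9, 5, 1, 8, 3, 0, 9, 0
Total = 4 + 2 + 5 + 2 + 9 + 5 + 1 + 8 + 3 + 0 + 9 + 0 = 48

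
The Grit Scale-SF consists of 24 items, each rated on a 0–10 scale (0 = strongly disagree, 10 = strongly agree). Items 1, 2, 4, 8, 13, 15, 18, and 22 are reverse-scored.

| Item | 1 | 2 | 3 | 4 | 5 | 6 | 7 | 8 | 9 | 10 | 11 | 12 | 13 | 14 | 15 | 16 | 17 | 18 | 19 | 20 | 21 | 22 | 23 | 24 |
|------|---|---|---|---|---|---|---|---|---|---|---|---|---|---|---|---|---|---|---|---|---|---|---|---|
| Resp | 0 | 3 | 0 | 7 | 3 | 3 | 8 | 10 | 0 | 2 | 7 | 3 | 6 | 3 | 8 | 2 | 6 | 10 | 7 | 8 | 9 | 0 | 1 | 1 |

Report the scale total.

99

Raw sum = 107. Reverse-scored items: 1, 2, 4, 8, 13, 15, 18, 22; their raw sum = 44.
Each reversal replaces raw with 10 − raw, changing the total by 10 − 2·raw per item.
Total = 107 + 8·10 − 2·44 = 107 + 80 − 88 = 99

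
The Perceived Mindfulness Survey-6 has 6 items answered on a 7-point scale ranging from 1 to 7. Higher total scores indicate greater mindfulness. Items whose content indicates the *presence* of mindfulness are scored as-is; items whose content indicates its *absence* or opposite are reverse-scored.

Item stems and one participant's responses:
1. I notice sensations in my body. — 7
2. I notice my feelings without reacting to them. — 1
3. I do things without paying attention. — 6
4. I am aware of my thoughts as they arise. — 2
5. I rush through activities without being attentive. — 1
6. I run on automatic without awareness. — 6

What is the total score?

21

Items 3, 5, 6 describe the absence/opposite of mindfulness → reverse-score.
reversed = (1+7) − raw = 8 − raw.
  item 1: 7
  item 2: 1
  item 3: 8 − 6 = 2
  item 4: 2
  item 5: 8 − 1 = 7
  item 6: 8 − 6 = 2
Total = 7 + 1 + 2 + 2 + 7 + 2 = 21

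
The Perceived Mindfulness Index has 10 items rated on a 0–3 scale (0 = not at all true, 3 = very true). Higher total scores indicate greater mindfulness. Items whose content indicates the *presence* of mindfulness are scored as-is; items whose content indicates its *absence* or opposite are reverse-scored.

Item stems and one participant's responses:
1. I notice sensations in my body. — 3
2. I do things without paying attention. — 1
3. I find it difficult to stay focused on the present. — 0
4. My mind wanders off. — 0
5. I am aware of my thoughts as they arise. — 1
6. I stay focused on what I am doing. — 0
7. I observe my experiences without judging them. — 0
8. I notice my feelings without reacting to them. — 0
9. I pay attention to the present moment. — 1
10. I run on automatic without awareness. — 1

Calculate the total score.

15

Items 2, 3, 4, 10 describe the absence/opposite of mindfulness → reverse-score.
reverse-coded value = 3 − response.
  item 1: 3
  item 2: 3 − 1 = 2
  item 3: 3 − 0 = 3
  item 4: 3 − 0 = 3
  item 5: 1
  item 6: 0
  item 7: 0
  item 8: 0
  item 9: 1
  item 10: 3 − 1 = 2
Total = 3 + 2 + 3 + 3 + 1 + 0 + 0 + 0 + 1 + 2 = 15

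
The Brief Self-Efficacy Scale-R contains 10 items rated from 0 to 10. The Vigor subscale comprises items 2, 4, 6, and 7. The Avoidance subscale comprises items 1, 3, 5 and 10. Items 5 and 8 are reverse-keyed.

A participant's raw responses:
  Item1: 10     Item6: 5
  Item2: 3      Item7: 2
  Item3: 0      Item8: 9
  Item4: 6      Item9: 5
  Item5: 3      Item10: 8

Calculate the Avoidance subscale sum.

Avoidance items: 1, 3, 5, 10.
Of these, item 5 is reverse-keyed; on a 0–10 scale, reversed = 10 − raw.
  item 1: 10
  item 3: 0
  item 5: 10 − 3 = 7
  item 10: 8
Sum = 10 + 0 + 7 + 8 = 25

25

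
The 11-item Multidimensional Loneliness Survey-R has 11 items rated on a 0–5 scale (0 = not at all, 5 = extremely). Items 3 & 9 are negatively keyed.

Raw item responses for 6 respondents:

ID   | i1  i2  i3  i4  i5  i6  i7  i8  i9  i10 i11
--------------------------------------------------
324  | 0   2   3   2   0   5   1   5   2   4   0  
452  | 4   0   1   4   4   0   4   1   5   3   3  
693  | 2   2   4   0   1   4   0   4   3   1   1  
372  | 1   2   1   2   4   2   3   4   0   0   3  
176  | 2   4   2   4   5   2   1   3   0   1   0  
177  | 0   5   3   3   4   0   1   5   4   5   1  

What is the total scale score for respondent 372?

30

Respondent 372 raw: 1, 2, 1, 2, 4, 2, 3, 4, 0, 0, 3.
Reverse-coded (reversed = (0+5) − raw = 5 − raw):
  item 1: 1
  item 2: 2
  item 3: 5 − 1 = 4
  item 4: 2
  item 5: 4
  item 6: 2
  item 7: 3
  item 8: 4
  item 9: 5 − 0 = 5
  item 10: 0
  item 11: 3
Sum = 1 + 2 + 4 + 2 + 4 + 2 + 3 + 4 + 5 + 0 + 3 = 30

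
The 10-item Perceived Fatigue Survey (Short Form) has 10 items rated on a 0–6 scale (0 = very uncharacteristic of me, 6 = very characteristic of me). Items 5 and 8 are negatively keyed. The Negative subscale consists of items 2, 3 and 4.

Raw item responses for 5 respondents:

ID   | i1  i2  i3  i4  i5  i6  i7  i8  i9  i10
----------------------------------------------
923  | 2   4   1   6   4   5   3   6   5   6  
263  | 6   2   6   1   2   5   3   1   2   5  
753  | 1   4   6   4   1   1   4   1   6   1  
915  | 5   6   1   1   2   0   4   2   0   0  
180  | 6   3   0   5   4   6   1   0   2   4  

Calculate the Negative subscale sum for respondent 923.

11

Respondent 923 raw: 2, 4, 1, 6, 4, 5, 3, 6, 5, 6.
Negative items: 2, 3, 4.
Reverse-coded (reversed = (0+6) − raw = 6 − raw):
  item 2: 4
  item 3: 1
  item 4: 6
Sum = 4 + 1 + 6 = 11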